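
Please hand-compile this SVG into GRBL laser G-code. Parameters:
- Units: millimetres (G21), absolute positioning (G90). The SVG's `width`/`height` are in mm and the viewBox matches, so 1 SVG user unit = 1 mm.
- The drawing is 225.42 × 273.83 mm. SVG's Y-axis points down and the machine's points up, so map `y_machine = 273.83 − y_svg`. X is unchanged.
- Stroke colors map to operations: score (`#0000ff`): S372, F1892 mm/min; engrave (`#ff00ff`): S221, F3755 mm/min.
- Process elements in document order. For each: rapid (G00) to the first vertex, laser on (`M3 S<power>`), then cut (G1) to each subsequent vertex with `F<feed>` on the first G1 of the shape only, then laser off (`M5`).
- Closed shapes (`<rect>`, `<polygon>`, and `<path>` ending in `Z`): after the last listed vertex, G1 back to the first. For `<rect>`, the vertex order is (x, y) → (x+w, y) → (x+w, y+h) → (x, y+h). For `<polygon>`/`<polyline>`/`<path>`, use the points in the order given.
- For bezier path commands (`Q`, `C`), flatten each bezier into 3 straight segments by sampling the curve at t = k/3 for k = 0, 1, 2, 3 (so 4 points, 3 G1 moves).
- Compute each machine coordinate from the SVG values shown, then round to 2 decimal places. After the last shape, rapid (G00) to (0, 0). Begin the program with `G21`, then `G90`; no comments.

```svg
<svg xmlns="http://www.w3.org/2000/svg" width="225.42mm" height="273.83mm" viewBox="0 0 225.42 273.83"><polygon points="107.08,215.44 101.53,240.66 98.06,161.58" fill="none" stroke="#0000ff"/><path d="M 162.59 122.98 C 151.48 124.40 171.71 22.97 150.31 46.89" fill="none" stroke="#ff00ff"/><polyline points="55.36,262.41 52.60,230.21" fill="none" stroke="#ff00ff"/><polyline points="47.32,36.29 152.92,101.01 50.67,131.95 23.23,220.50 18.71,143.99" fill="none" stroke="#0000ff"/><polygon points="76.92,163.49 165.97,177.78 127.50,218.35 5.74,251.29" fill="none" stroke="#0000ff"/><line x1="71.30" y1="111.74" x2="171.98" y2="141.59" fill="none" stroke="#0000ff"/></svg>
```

G21
G90
G00 X107.08 Y58.39
M3 S372
G1 X101.53 Y33.17 F1892
G1 X98.06 Y112.25
G1 X107.08 Y58.39
M5
G00 X162.59 Y150.85
M3 S221
G1 X159.22 Y175.26 F3755
G1 X160.54 Y217.53
G1 X150.31 Y226.94
M5
G00 X55.36 Y11.42
M3 S221
G1 X52.60 Y43.62 F3755
M5
G00 X47.32 Y237.54
M3 S372
G1 X152.92 Y172.82 F1892
G1 X50.67 Y141.88
G1 X23.23 Y53.33
G1 X18.71 Y129.84
M5
G00 X76.92 Y110.34
M3 S372
G1 X165.97 Y96.05 F1892
G1 X127.50 Y55.48
G1 X5.74 Y22.54
G1 X76.92 Y110.34
M5
G00 X71.30 Y162.09
M3 S372
G1 X171.98 Y132.24 F1892
M5
G00 X0.00 Y0.00

1 u = 1 mm; y_m = 273.83 − y.

[1] `<polygon>` closed polygon, #0000ff→score S372 F1892: (107.08,58.39) → (101.53,33.17) → (98.06,112.25) → (107.08,58.39) (closed)

[2] `<path>` cubic bezier, #ff00ff→engrave S221 F3755: (162.59,150.85) → (159.22,175.26) → (160.54,217.53) → (150.31,226.94)

[3] `<polyline>` line segment, #ff00ff→engrave S221 F3755: (55.36,11.42) → (52.60,43.62)

[4] `<polyline>` open polyline, #0000ff→score S372 F1892: (47.32,237.54) → (152.92,172.82) → (50.67,141.88) → (23.23,53.33) → (18.71,129.84)

[5] `<polygon>` closed polygon, #0000ff→score S372 F1892: (76.92,110.34) → (165.97,96.05) → (127.50,55.48) → (5.74,22.54) → (76.92,110.34) (closed)

[6] `<line>` line segment, #0000ff→score S372 F1892: (71.30,162.09) → (171.98,132.24)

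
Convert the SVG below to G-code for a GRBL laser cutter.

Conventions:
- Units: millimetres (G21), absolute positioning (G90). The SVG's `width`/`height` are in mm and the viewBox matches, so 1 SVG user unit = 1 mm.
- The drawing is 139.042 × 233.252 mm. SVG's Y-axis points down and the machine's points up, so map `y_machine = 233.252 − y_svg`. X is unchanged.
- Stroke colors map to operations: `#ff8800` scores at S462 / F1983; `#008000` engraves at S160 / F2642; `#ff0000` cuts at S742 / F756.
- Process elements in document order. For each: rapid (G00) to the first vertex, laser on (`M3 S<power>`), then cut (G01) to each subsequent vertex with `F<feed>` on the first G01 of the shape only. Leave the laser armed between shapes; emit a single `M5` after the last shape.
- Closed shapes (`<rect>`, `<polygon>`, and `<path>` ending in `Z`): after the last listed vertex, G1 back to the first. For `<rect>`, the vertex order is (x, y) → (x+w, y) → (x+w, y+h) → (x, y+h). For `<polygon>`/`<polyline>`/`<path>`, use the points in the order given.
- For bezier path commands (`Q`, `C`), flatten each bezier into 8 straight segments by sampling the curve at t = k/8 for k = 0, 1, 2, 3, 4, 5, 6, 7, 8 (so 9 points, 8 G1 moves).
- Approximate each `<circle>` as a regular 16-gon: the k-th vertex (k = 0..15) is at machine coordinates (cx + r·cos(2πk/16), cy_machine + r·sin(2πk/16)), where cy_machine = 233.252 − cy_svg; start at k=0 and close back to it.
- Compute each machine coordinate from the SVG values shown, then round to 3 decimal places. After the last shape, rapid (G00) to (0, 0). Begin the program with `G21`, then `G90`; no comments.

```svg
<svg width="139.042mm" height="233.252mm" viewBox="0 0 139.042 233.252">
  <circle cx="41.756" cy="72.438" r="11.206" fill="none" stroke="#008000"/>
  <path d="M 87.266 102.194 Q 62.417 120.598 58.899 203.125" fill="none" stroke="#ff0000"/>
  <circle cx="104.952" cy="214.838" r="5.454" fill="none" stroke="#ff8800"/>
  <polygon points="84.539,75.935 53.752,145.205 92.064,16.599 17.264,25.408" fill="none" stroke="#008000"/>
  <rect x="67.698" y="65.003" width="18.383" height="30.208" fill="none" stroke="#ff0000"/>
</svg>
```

viewBox `0 0 139.042 233.252` with mm width/height → 1 unit = 1 mm. Flip: y_m = 233.252 − y_svg.

**Shape 1** — `<circle>` circle, stroke `#008000` → engrave (S160, F2642). Machine vertices: (52.962,160.814) → (52.109,165.102) → (49.680,168.738) → (46.044,171.167) → (41.756,172.020) → (37.468,171.167) → (33.832,168.738) → (31.403,165.102) → (30.550,160.814) → (31.403,156.526) → (33.832,152.890) → (37.468,150.461) → (41.756,149.608) → (46.044,150.461) → (49.680,152.890) → (52.109,156.526) → (52.962,160.814). Closed: final G1 returns to the first vertex.

**Shape 2** — `<path>` quadratic bezier, stroke `#ff0000` → cut (S742, F756). Control points (SVG): P0=(87.266,102.194), P1=(62.417,120.598), P2=(58.899,203.125); sampled at t=k/8. Machine vertices: (87.266,131.058) → (81.387,125.455) → (76.175,117.848) → (71.629,108.238) → (67.750,96.623) → (64.537,83.005) → (61.991,67.383) → (60.112,49.757) → (58.899,30.127). Open path.

**Shape 3** — `<circle>` circle, stroke `#ff8800` → score (S462, F1983). Machine vertices: (110.406,18.414) → (109.991,20.501) → (108.809,22.271) → (107.039,23.453) → (104.952,23.868) → (102.865,23.453) → (101.095,22.271) → (99.913,20.501) → (99.498,18.414) → (99.913,16.327) → (101.095,14.557) → (102.865,13.375) → (104.952,12.960) → (107.039,13.375) → (108.809,14.557) → (109.991,16.327) → (110.406,18.414). Closed: final G1 returns to the first vertex.

**Shape 4** — `<polygon>` closed polygon, stroke `#008000` → engrave (S160, F2642). Machine vertices: (84.539,157.317) → (53.752,88.047) → (92.064,216.653) → (17.264,207.844) → (84.539,157.317). Closed: final G1 returns to the first vertex.

**Shape 5** — `<rect>` rectangle, stroke `#ff0000` → cut (S742, F756). Machine vertices: (67.698,168.249) → (86.081,168.249) → (86.081,138.041) → (67.698,138.041) → (67.698,168.249). Closed: final G1 returns to the first vertex.

G21
G90
G00 X52.962 Y160.814
M3 S160
G01 X52.109 Y165.102 F2642
G01 X49.680 Y168.738
G01 X46.044 Y171.167
G01 X41.756 Y172.020
G01 X37.468 Y171.167
G01 X33.832 Y168.738
G01 X31.403 Y165.102
G01 X30.550 Y160.814
G01 X31.403 Y156.526
G01 X33.832 Y152.890
G01 X37.468 Y150.461
G01 X41.756 Y149.608
G01 X46.044 Y150.461
G01 X49.680 Y152.890
G01 X52.109 Y156.526
G01 X52.962 Y160.814
G00 X87.266 Y131.058
M3 S742
G01 X81.387 Y125.455 F756
G01 X76.175 Y117.848
G01 X71.629 Y108.238
G01 X67.750 Y96.623
G01 X64.537 Y83.005
G01 X61.991 Y67.383
G01 X60.112 Y49.757
G01 X58.899 Y30.127
G00 X110.406 Y18.414
M3 S462
G01 X109.991 Y20.501 F1983
G01 X108.809 Y22.271
G01 X107.039 Y23.453
G01 X104.952 Y23.868
G01 X102.865 Y23.453
G01 X101.095 Y22.271
G01 X99.913 Y20.501
G01 X99.498 Y18.414
G01 X99.913 Y16.327
G01 X101.095 Y14.557
G01 X102.865 Y13.375
G01 X104.952 Y12.960
G01 X107.039 Y13.375
G01 X108.809 Y14.557
G01 X109.991 Y16.327
G01 X110.406 Y18.414
G00 X84.539 Y157.317
M3 S160
G01 X53.752 Y88.047 F2642
G01 X92.064 Y216.653
G01 X17.264 Y207.844
G01 X84.539 Y157.317
G00 X67.698 Y168.249
M3 S742
G01 X86.081 Y168.249 F756
G01 X86.081 Y138.041
G01 X67.698 Y138.041
G01 X67.698 Y168.249
M5
G00 X0.000 Y0.000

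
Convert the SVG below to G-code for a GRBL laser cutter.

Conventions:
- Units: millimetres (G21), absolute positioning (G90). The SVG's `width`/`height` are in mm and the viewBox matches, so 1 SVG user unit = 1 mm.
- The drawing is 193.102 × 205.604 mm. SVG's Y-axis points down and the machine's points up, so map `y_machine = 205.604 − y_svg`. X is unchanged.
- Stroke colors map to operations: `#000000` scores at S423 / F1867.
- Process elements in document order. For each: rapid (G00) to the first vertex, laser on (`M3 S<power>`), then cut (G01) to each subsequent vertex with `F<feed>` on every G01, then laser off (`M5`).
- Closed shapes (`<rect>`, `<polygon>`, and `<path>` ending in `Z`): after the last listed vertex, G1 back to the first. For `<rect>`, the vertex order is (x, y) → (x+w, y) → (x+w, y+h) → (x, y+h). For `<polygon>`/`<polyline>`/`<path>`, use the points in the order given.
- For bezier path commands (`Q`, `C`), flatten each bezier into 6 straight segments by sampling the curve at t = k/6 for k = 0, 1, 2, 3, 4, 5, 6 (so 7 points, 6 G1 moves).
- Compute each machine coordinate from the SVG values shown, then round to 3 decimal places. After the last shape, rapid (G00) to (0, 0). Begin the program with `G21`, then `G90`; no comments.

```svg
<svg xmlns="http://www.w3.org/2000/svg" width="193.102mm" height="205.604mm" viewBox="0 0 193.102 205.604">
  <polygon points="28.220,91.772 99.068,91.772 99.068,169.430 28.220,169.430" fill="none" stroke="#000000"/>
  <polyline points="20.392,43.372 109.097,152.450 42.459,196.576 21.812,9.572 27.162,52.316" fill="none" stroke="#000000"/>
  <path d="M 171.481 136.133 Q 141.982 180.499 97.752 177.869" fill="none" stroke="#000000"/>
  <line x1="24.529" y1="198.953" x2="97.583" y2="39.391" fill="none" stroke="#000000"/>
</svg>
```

G21
G90
G00 X28.220 Y113.832
M3 S423
G01 X99.068 Y113.832 F1867
G01 X99.068 Y36.174 F1867
G01 X28.220 Y36.174 F1867
G01 X28.220 Y113.832 F1867
M5
G00 X20.392 Y162.232
M3 S423
G01 X109.097 Y53.154 F1867
G01 X42.459 Y9.028 F1867
G01 X21.812 Y196.032 F1867
G01 X27.162 Y153.288 F1867
M5
G00 X171.481 Y69.471
M3 S423
G01 X161.239 Y55.988 F1867
G01 X150.178 Y45.115 F1867
G01 X138.299 Y36.854 F1867
G01 X125.602 Y31.203 F1867
G01 X112.086 Y28.164 F1867
G01 X97.752 Y27.735 F1867
M5
G00 X24.529 Y6.651
M3 S423
G01 X97.583 Y166.213 F1867
M5
G00 X0.000 Y0.000

viewBox `0 0 193.102 205.604` with mm width/height → 1 unit = 1 mm. Flip: y_m = 205.604 − y_svg.

**Shape 1** — `<polygon>` rectangle, stroke `#000000` → score (S423, F1867). Machine vertices: (28.220,113.832) → (99.068,113.832) → (99.068,36.174) → (28.220,36.174) → (28.220,113.832). Closed: final G1 returns to the first vertex.

**Shape 2** — `<polyline>` open polyline, stroke `#000000` → score (S423, F1867). Machine vertices: (20.392,162.232) → (109.097,53.154) → (42.459,9.028) → (21.812,196.032) → (27.162,153.288). Open path.

**Shape 3** — `<path>` quadratic bezier, stroke `#000000` → score (S423, F1867). Control points (SVG): P0=(171.481,136.133), P1=(141.982,180.499), P2=(97.752,177.869); sampled at t=k/6. Machine vertices: (171.481,69.471) → (161.239,55.988) → (150.178,45.115) → (138.299,36.854) → (125.602,31.203) → (112.086,28.164) → (97.752,27.735). Open path.

**Shape 4** — `<line>` line segment, stroke `#000000` → score (S423, F1867). Machine vertices: (24.529,6.651) → (97.583,166.213). Open path.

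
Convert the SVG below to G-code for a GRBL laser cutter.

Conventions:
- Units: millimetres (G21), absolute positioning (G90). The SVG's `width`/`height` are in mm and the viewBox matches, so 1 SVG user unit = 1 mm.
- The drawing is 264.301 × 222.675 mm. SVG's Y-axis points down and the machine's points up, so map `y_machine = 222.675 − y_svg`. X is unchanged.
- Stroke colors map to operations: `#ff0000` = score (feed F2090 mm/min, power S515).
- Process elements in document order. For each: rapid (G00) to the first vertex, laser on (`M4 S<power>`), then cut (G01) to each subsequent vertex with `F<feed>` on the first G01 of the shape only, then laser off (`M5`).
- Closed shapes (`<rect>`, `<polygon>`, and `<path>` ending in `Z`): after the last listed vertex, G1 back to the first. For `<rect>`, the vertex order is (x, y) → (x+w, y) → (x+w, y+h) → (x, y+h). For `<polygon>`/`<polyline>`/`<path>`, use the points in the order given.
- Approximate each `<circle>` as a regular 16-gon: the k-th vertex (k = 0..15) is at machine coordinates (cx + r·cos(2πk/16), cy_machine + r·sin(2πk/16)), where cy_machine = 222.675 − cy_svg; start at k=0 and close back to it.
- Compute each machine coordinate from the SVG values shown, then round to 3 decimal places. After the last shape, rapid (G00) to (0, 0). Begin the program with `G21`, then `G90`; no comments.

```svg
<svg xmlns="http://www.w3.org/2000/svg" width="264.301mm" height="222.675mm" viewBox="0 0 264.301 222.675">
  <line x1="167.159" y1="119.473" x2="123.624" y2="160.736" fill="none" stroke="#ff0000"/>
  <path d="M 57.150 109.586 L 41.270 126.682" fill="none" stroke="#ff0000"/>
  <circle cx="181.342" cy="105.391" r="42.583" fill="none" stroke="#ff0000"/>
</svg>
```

viewBox `0 0 264.301 222.675` with mm width/height → 1 unit = 1 mm. Flip: y_m = 222.675 − y_svg.

**Shape 1** — `<line>` line segment, stroke `#ff0000` → score (S515, F2090). Machine vertices: (167.159,103.202) → (123.624,61.939). Open path.

**Shape 2** — `<path>` line segment, stroke `#ff0000` → score (S515, F2090). Machine vertices: (57.150,113.089) → (41.270,95.993). Open path.

**Shape 3** — `<circle>` circle, stroke `#ff0000` → score (S515, F2090). Machine vertices: (223.925,117.284) → (220.684,133.580) → (211.453,147.395) → (197.638,156.626) → (181.342,159.867) → (165.046,156.626) → (151.231,147.395) → (142.000,133.580) → (138.759,117.284) → (142.000,100.988) → (151.231,87.173) → (165.046,77.942) → (181.342,74.701) → (197.638,77.942) → (211.453,87.173) → (220.684,100.988) → (223.925,117.284). Closed: final G1 returns to the first vertex.

G21
G90
G00 X167.159 Y103.202
M4 S515
G01 X123.624 Y61.939 F2090
M5
G00 X57.150 Y113.089
M4 S515
G01 X41.270 Y95.993 F2090
M5
G00 X223.925 Y117.284
M4 S515
G01 X220.684 Y133.580 F2090
G01 X211.453 Y147.395
G01 X197.638 Y156.626
G01 X181.342 Y159.867
G01 X165.046 Y156.626
G01 X151.231 Y147.395
G01 X142.000 Y133.580
G01 X138.759 Y117.284
G01 X142.000 Y100.988
G01 X151.231 Y87.173
G01 X165.046 Y77.942
G01 X181.342 Y74.701
G01 X197.638 Y77.942
G01 X211.453 Y87.173
G01 X220.684 Y100.988
G01 X223.925 Y117.284
M5
G00 X0.000 Y0.000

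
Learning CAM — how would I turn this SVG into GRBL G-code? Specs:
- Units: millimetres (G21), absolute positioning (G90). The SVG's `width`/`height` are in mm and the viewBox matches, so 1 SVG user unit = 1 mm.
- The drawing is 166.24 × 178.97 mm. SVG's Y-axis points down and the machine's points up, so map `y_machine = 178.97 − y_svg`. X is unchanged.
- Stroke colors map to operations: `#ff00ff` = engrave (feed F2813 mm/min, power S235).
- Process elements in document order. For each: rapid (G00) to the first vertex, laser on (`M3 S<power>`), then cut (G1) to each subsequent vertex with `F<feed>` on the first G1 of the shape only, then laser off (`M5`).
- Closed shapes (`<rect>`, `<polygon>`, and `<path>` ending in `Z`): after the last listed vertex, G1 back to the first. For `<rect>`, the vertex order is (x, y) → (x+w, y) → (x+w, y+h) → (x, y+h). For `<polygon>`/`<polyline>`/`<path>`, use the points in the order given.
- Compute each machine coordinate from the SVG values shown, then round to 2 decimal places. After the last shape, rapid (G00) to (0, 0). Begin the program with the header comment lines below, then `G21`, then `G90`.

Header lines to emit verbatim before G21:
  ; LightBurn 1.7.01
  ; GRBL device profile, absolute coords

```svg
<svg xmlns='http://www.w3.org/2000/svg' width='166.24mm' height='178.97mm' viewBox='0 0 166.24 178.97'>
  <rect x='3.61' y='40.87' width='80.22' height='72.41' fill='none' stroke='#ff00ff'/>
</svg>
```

viewBox `0 0 166.24 178.97` with mm width/height → 1 unit = 1 mm. Flip: y_m = 178.97 − y_svg.

**Shape 1** — `<rect>` rectangle, stroke `#ff00ff` → engrave (S235, F2813). Machine vertices: (3.61,138.10) → (83.83,138.10) → (83.83,65.69) → (3.61,65.69) → (3.61,138.10). Closed: final G1 returns to the first vertex.

; LightBurn 1.7.01
; GRBL device profile, absolute coords
G21
G90
G00 X3.61 Y138.10
M3 S235
G1 X83.83 Y138.10 F2813
G1 X83.83 Y65.69
G1 X3.61 Y65.69
G1 X3.61 Y138.10
M5
G00 X0.00 Y0.00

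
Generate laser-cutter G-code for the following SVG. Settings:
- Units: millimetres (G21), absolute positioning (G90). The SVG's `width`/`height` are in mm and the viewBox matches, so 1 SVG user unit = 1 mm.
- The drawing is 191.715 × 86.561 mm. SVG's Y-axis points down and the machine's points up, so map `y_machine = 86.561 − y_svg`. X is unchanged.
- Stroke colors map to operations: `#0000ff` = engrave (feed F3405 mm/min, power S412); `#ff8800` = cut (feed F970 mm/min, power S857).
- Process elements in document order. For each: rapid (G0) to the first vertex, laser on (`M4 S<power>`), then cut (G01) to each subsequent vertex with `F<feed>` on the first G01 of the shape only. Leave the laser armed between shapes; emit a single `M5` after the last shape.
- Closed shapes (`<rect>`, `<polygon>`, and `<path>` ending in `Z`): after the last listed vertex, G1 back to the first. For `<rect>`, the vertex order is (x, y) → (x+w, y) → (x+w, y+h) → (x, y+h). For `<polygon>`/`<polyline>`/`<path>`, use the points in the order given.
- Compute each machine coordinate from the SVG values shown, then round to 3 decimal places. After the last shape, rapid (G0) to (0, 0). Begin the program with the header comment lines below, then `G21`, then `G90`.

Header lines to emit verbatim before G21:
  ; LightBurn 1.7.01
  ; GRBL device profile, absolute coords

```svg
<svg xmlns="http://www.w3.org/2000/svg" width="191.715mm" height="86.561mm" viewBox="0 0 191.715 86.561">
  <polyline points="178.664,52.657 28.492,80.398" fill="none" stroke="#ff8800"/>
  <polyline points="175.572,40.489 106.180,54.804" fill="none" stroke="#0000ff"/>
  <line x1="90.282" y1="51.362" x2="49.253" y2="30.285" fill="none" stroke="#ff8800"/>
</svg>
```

; LightBurn 1.7.01
; GRBL device profile, absolute coords
G21
G90
G0 X178.664 Y33.904
M4 S857
G01 X28.492 Y6.163 F970
G0 X175.572 Y46.072
M4 S412
G01 X106.180 Y31.757 F3405
G0 X90.282 Y35.199
M4 S857
G01 X49.253 Y56.276 F970
M5
G0 X0.000 Y0.000

Since the viewBox matches the mm dimensions, user units are millimetres directly. The only transform is the Y-flip y_m = 86.561 − y_svg.

Shape 1 is a line segment drawn with `<polyline>`. Its stroke #ff8800 means cut at S857, F970. After flipping Y the toolpath is (178.664,33.904) → (28.492,6.163).

Shape 2 is a line segment drawn with `<polyline>`. Its stroke #0000ff means engrave at S412, F3405. After flipping Y the toolpath is (175.572,46.072) → (106.180,31.757).

Shape 3 is a line segment drawn with `<line>`. Its stroke #ff8800 means cut at S857, F970. After flipping Y the toolpath is (90.282,35.199) → (49.253,56.276).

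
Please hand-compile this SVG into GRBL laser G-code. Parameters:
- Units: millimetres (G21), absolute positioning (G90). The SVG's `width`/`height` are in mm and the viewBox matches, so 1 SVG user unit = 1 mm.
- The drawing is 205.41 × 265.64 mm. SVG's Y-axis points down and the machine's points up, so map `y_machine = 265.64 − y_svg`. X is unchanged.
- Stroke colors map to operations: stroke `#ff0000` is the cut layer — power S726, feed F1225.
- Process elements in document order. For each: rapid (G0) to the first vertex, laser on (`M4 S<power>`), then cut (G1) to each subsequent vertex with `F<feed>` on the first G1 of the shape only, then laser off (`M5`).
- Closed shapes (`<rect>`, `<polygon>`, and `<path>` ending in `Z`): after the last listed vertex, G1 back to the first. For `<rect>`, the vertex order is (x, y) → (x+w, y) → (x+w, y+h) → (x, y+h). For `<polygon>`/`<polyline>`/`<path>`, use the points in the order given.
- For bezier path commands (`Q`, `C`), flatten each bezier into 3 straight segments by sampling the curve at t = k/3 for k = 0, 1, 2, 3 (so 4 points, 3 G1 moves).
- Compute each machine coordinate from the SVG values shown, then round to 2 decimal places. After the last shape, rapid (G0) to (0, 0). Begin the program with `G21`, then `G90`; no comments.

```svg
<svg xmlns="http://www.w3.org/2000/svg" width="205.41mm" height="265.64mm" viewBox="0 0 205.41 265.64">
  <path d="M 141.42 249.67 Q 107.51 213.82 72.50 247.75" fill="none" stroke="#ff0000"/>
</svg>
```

G21
G90
G0 X141.42 Y15.97
M4 S726
G1 X118.69 Y32.12 F1225
G1 X95.72 Y32.76
G1 X72.50 Y17.89
M5
G0 X0.00 Y0.00

Since the viewBox matches the mm dimensions, user units are millimetres directly. The only transform is the Y-flip y_m = 265.64 − y_svg.

Shape 1 is a quadratic bezier drawn with `<path>`. Its stroke #ff0000 means cut at S726, F1225. After flipping Y the toolpath is (141.42,15.97) → (118.69,32.12) → (95.72,32.76) → (72.50,17.89).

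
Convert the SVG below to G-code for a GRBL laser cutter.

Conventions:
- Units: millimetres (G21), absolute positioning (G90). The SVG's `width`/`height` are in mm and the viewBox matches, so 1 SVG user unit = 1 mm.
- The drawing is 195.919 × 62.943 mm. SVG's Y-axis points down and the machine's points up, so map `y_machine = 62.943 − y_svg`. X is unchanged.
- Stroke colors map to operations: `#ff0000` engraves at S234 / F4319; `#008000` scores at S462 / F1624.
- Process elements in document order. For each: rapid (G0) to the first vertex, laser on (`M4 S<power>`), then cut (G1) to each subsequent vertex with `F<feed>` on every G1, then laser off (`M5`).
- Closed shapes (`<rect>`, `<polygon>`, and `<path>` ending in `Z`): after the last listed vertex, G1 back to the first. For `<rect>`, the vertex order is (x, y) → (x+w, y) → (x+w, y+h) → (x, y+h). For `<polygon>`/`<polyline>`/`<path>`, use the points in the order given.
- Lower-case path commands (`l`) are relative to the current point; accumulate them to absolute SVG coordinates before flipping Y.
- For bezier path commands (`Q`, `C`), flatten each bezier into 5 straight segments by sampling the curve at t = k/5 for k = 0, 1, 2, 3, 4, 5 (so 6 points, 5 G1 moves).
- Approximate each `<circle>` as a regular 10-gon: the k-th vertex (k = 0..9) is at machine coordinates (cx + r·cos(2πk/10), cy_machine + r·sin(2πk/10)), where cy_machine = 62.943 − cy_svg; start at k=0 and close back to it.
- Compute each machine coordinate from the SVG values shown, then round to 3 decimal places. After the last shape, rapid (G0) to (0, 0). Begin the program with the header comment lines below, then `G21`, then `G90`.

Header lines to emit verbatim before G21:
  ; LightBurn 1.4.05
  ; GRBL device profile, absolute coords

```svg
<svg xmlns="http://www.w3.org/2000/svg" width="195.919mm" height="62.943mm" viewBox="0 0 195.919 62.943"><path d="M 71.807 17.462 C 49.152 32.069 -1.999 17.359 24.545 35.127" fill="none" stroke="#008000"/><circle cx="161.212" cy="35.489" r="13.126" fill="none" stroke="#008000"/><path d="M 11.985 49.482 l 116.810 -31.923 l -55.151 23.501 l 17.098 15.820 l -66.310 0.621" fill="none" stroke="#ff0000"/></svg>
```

; LightBurn 1.4.05
; GRBL device profile, absolute coords
G21
G90
G0 X71.807 Y45.481
M4 S462
G1 X55.644 Y39.740 F1624
G1 X37.739 Y38.070 F1624
G1 X23.190 Y37.503 F1624
G1 X17.092 Y35.074 F1624
G1 X24.545 Y27.816 F1624
M5
G0 X174.338 Y27.454
M4 S462
G1 X171.831 Y35.169 F1624
G1 X165.268 Y39.938 F1624
G1 X157.156 Y39.938 F1624
G1 X150.593 Y35.169 F1624
G1 X148.086 Y27.454 F1624
G1 X150.593 Y19.739 F1624
G1 X157.156 Y14.970 F1624
G1 X165.268 Y14.970 F1624
G1 X171.831 Y19.739 F1624
G1 X174.338 Y27.454 F1624
M5
G0 X11.985 Y13.461
M4 S234
G1 X128.795 Y45.384 F4319
G1 X73.644 Y21.883 F4319
G1 X90.742 Y6.063 F4319
G1 X24.432 Y5.442 F4319
M5
G0 X0.000 Y0.000

viewBox `0 0 195.919 62.943` with mm width/height → 1 unit = 1 mm. Flip: y_m = 62.943 − y_svg.

**Shape 1** — `<path>` cubic bezier, stroke `#008000` → score (S462, F1624). Control points (SVG): P0=(71.807,17.462), P1=(49.152,32.069), P2=(-1.999,17.359), P3=(24.545,35.127); sampled at t=k/5. Machine vertices: (71.807,45.481) → (55.644,39.740) → (37.739,38.070) → (23.190,37.503) → (17.092,35.074) → (24.545,27.816). Open path.

**Shape 2** — `<circle>` circle, stroke `#008000` → score (S462, F1624). Machine vertices: (174.338,27.454) → (171.831,35.169) → (165.268,39.938) → (157.156,39.938) → (150.593,35.169) → (148.086,27.454) → (150.593,19.739) → (157.156,14.970) → (165.268,14.970) → (171.831,19.739) → (174.338,27.454). Closed: final G1 returns to the first vertex.

**Shape 3** — `<path>` open polyline, stroke `#ff0000` → engrave (S234, F4319). Machine vertices: (11.985,13.461) → (128.795,45.384) → (73.644,21.883) → (90.742,6.063) → (24.432,5.442). Open path.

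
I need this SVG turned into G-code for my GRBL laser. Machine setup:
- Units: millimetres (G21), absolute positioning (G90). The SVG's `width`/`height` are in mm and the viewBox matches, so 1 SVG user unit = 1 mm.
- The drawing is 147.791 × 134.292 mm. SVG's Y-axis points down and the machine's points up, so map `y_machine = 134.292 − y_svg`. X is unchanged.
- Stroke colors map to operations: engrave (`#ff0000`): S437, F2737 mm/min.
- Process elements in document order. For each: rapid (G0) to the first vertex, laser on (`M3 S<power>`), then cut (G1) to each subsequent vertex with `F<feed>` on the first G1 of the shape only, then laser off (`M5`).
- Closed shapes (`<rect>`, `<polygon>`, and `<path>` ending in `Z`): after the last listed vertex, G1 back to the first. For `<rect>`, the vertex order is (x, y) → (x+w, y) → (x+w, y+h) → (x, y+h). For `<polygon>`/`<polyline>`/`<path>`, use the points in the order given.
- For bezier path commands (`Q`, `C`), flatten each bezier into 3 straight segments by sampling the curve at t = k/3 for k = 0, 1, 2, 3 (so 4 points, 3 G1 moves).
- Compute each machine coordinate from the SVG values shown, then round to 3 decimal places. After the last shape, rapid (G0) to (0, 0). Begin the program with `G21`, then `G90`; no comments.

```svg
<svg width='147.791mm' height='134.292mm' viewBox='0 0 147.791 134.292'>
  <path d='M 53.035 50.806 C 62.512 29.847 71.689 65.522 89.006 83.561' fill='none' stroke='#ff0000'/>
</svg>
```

1 u = 1 mm; y_m = 134.292 − y.

[1] `<path>` cubic bezier, #ff0000→engrave S437 F2737: (53.035,83.486) → (62.725,88.318) → (74.090,71.898) → (89.006,50.731)

G21
G90
G0 X53.035 Y83.486
M3 S437
G1 X62.725 Y88.318 F2737
G1 X74.090 Y71.898
G1 X89.006 Y50.731
M5
G0 X0.000 Y0.000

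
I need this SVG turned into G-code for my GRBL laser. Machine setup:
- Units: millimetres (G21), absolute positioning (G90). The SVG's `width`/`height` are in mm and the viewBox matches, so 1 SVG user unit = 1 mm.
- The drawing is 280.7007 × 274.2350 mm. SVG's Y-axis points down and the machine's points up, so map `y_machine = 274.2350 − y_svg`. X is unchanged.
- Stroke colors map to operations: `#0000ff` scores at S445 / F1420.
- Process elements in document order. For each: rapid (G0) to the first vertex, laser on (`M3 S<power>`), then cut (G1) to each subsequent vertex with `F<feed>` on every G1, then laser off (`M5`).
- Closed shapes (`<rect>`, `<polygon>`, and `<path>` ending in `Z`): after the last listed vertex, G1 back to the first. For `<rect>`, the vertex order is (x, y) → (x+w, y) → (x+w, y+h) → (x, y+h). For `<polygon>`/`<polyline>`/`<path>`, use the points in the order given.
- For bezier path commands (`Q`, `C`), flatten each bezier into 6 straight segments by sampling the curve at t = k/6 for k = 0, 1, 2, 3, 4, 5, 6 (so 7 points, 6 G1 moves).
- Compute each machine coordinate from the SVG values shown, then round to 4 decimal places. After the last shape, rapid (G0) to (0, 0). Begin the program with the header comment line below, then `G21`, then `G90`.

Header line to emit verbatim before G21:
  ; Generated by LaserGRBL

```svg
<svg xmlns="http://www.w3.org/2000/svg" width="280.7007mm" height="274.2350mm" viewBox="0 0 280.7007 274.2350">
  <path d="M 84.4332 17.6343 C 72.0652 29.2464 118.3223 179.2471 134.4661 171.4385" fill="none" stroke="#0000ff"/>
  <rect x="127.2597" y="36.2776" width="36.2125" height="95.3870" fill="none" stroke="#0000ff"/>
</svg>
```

; Generated by LaserGRBL
G21
G90
G0 X84.4332 Y256.6007
M3 S445
G1 X82.7238 Y240.6336 F1420
G1 X88.3203 Y209.8294 F1420
G1 X98.7577 Y172.4158 F1420
G1 X111.5711 Y136.6207 F1420
G1 X124.2956 Y110.6717 F1420
G1 X134.4661 Y102.7965 F1420
M5
G0 X127.2597 Y237.9574
M3 S445
G1 X163.4722 Y237.9574 F1420
G1 X163.4722 Y142.5704 F1420
G1 X127.2597 Y142.5704 F1420
G1 X127.2597 Y237.9574 F1420
M5
G0 X0.0000 Y0.0000

1 u = 1 mm; y_m = 274.2350 − y.

[1] `<path>` cubic bezier, #0000ff→score S445 F1420: (84.4332,256.6007) → (82.7238,240.6336) → (88.3203,209.8294) → (98.7577,172.4158) → (111.5711,136.6207) → (124.2956,110.6717) → (134.4661,102.7965)

[2] `<rect>` rectangle, #0000ff→score S445 F1420: (127.2597,237.9574) → (163.4722,237.9574) → (163.4722,142.5704) → (127.2597,142.5704) → (127.2597,237.9574) (closed)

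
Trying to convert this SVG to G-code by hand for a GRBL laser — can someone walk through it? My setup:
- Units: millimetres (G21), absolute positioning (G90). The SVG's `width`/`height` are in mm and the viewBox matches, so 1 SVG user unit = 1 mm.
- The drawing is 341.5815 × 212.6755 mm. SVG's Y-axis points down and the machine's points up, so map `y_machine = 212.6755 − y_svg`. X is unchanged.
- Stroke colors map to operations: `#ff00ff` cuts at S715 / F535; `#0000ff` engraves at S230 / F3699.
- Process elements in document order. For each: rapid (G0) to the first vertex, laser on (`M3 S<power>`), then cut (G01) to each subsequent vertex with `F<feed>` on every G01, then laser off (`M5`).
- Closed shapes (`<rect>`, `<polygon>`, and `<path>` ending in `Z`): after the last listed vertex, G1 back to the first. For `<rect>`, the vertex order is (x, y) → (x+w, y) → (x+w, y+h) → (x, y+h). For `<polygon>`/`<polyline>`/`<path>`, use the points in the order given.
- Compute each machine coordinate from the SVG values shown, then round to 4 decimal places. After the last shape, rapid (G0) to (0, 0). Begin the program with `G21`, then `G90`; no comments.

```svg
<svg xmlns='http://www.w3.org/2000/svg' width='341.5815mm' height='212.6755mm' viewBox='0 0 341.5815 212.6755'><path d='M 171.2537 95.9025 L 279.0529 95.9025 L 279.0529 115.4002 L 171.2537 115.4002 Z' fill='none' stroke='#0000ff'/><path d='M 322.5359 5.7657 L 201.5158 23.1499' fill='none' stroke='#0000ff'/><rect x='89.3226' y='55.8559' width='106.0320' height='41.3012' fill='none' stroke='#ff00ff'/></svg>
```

Since the viewBox matches the mm dimensions, user units are millimetres directly. The only transform is the Y-flip y_m = 212.6755 − y_svg.

Shape 1 is a rectangle drawn with `<path>`. Its stroke #0000ff means engrave at S230, F3699. After flipping Y the toolpath is (171.2537,116.7730) → (279.0529,116.7730) → (279.0529,97.2753) → (171.2537,97.2753) → (171.2537,116.7730), returning to the start.

Shape 2 is a line segment drawn with `<path>`. Its stroke #0000ff means engrave at S230, F3699. After flipping Y the toolpath is (322.5359,206.9098) → (201.5158,189.5256).

Shape 3 is a rectangle drawn with `<rect>`. Its stroke #ff00ff means cut at S715, F535. After flipping Y the toolpath is (89.3226,156.8196) → (195.3546,156.8196) → (195.3546,115.5184) → (89.3226,115.5184) → (89.3226,156.8196), returning to the start.

G21
G90
G0 X171.2537 Y116.7730
M3 S230
G01 X279.0529 Y116.7730 F3699
G01 X279.0529 Y97.2753 F3699
G01 X171.2537 Y97.2753 F3699
G01 X171.2537 Y116.7730 F3699
M5
G0 X322.5359 Y206.9098
M3 S230
G01 X201.5158 Y189.5256 F3699
M5
G0 X89.3226 Y156.8196
M3 S715
G01 X195.3546 Y156.8196 F535
G01 X195.3546 Y115.5184 F535
G01 X89.3226 Y115.5184 F535
G01 X89.3226 Y156.8196 F535
M5
G0 X0.0000 Y0.0000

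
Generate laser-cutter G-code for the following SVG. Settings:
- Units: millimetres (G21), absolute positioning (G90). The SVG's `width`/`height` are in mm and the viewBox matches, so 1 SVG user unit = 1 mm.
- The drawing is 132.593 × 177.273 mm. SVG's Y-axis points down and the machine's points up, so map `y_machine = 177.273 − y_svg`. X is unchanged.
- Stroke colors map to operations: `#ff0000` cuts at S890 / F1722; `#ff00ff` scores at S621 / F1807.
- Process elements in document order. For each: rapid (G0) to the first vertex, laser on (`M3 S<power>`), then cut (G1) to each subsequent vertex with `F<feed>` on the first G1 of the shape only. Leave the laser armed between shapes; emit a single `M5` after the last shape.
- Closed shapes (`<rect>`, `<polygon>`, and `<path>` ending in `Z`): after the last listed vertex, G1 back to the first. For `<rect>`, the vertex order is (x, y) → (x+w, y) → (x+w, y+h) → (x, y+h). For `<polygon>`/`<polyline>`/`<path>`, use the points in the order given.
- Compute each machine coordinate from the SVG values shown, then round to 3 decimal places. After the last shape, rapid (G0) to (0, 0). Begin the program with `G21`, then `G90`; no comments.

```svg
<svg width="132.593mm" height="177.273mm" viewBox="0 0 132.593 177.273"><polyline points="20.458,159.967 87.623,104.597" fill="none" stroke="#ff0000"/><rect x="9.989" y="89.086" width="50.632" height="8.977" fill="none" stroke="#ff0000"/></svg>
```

viewBox `0 0 132.593 177.273` with mm width/height → 1 unit = 1 mm. Flip: y_m = 177.273 − y_svg.

**Shape 1** — `<polyline>` line segment, stroke `#ff0000` → cut (S890, F1722). Machine vertices: (20.458,17.306) → (87.623,72.676). Open path.

**Shape 2** — `<rect>` rectangle, stroke `#ff0000` → cut (S890, F1722). Machine vertices: (9.989,88.187) → (60.621,88.187) → (60.621,79.210) → (9.989,79.210) → (9.989,88.187). Closed: final G1 returns to the first vertex.

G21
G90
G0 X20.458 Y17.306
M3 S890
G1 X87.623 Y72.676 F1722
G0 X9.989 Y88.187
M3 S890
G1 X60.621 Y88.187 F1722
G1 X60.621 Y79.210
G1 X9.989 Y79.210
G1 X9.989 Y88.187
M5
G0 X0.000 Y0.000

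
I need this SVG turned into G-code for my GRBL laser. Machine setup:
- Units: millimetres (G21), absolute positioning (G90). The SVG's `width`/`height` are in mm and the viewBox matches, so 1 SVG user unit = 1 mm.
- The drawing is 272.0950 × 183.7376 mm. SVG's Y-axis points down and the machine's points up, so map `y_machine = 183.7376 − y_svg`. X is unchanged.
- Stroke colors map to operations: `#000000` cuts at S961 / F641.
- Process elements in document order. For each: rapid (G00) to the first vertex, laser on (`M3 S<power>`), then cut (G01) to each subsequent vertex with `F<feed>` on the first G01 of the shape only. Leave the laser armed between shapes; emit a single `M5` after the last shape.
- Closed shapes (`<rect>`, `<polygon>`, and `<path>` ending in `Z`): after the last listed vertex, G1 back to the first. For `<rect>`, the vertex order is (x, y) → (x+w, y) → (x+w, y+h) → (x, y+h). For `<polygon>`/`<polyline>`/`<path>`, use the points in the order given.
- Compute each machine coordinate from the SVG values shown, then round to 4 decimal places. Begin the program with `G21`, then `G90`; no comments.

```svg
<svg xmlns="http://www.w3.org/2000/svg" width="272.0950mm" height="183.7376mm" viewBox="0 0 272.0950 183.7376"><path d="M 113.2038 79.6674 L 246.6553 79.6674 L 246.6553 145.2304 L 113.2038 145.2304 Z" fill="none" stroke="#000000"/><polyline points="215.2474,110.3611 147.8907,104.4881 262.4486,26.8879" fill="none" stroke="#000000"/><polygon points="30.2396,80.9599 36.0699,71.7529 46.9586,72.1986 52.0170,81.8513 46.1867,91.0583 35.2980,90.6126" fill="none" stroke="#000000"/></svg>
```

1 u = 1 mm; y_m = 183.7376 − y.

[1] `<path>` rectangle, #000000→cut S961 F641: (113.2038,104.0702) → (246.6553,104.0702) → (246.6553,38.5072) → (113.2038,38.5072) → (113.2038,104.0702) (closed)

[2] `<polyline>` open polyline, #000000→cut S961 F641: (215.2474,73.3765) → (147.8907,79.2495) → (262.4486,156.8497)

[3] `<polygon>` regular polygon, #000000→cut S961 F641: (30.2396,102.7777) → (36.0699,111.9847) → (46.9586,111.5390) → (52.0170,101.8863) → (46.1867,92.6793) → (35.2980,93.1250) → (30.2396,102.7777) (closed)

G21
G90
G00 X113.2038 Y104.0702
M3 S961
G01 X246.6553 Y104.0702 F641
G01 X246.6553 Y38.5072
G01 X113.2038 Y38.5072
G01 X113.2038 Y104.0702
G00 X215.2474 Y73.3765
M3 S961
G01 X147.8907 Y79.2495 F641
G01 X262.4486 Y156.8497
G00 X30.2396 Y102.7777
M3 S961
G01 X36.0699 Y111.9847 F641
G01 X46.9586 Y111.5390
G01 X52.0170 Y101.8863
G01 X46.1867 Y92.6793
G01 X35.2980 Y93.1250
G01 X30.2396 Y102.7777
M5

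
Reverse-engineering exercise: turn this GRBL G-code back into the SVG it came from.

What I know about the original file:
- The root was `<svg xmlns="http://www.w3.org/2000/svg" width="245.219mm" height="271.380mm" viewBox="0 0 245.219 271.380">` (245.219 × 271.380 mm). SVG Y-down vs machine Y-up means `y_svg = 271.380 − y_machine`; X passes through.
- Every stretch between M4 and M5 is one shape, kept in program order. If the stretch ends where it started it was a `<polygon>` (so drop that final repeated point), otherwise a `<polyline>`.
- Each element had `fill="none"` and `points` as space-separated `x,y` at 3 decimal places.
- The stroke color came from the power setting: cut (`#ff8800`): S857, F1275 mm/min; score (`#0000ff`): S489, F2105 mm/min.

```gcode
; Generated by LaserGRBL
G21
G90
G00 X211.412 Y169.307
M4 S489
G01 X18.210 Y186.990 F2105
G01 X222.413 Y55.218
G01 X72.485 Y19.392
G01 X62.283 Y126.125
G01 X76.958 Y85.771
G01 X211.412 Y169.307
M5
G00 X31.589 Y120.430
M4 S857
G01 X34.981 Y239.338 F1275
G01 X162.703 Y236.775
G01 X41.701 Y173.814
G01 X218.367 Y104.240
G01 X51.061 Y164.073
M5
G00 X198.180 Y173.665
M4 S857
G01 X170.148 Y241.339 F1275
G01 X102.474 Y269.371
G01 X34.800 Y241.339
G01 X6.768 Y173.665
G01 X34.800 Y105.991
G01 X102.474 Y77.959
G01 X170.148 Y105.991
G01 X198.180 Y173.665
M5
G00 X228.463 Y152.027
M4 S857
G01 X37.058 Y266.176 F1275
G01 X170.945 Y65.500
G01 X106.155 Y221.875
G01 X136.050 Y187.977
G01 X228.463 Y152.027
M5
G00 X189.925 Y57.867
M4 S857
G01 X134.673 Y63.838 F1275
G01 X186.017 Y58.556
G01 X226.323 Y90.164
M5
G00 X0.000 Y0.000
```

<svg xmlns="http://www.w3.org/2000/svg" width="245.219mm" height="271.380mm" viewBox="0 0 245.219 271.380">
  <polygon points="211.412,102.073 18.210,84.390 222.413,216.162 72.485,251.988 62.283,145.255 76.958,185.609" fill="none" stroke="#0000ff"/>
  <polyline points="31.589,150.950 34.981,32.042 162.703,34.605 41.701,97.566 218.367,167.140 51.061,107.307" fill="none" stroke="#ff8800"/>
  <polygon points="198.180,97.715 170.148,30.041 102.474,2.009 34.800,30.041 6.768,97.715 34.800,165.389 102.474,193.421 170.148,165.389" fill="none" stroke="#ff8800"/>
  <polygon points="228.463,119.353 37.058,5.204 170.945,205.880 106.155,49.505 136.050,83.403" fill="none" stroke="#ff8800"/>
  <polyline points="189.925,213.513 134.673,207.542 186.017,212.824 226.323,181.216" fill="none" stroke="#ff8800"/>
</svg>

Each laser-on run becomes one SVG element. Flip Y back into SVG space with y_svg = 271.380 − y_machine.

Run 1: the run's S489 means `#0000ff` (score). The run returns to its start, so emit a `<polygon>` with points (Y-flipped): 211.412,102.073 18.210,84.390 222.413,216.162 72.485,251.988 62.283,145.255 76.958,185.609.

Run 2: the run's S857 means `#ff8800` (cut). The run is open, so emit a `<polyline>` with points (Y-flipped): 31.589,150.950 34.981,32.042 162.703,34.605 41.701,97.566 218.367,167.140 51.061,107.307.

Run 3: S857 ⇒ cut layer `#ff8800`. The run returns to its start, so emit a `<polygon>` with points (Y-flipped): 198.180,97.715 170.148,30.041 102.474,2.009 34.800,30.041 6.768,97.715 34.800,165.389 102.474,193.421 170.148,165.389.

Run 4: power S857 maps to stroke `#ff8800` (cut). The run returns to its start, so emit a `<polygon>` with points (Y-flipped): 228.463,119.353 37.058,5.204 170.945,205.880 106.155,49.505 136.050,83.403.

Run 5: the run's S857 means `#ff8800` (cut). The run is open, so emit a `<polyline>` with points (Y-flipped): 189.925,213.513 134.673,207.542 186.017,212.824 226.323,181.216.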